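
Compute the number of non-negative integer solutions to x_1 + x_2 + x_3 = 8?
45

Explanation: C(8+3-1, 3-1) = 45.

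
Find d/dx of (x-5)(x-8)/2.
(2x - 13)/2

Reasoning: d/dx[(x-5)(x-8)] = (x-8) + (x-5) = 2x - 13. Dividing by 2 gives (2x - 13)/2.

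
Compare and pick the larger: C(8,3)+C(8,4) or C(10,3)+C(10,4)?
C(10,3)+C(10,4)

Reasoning: First=126, Second=330.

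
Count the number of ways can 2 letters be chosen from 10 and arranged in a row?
90

Working:
P(10,2) = 10!/(10-2)! = 90.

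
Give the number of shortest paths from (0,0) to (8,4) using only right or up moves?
Choose 8 rights from 12 moves: C(12,8) = 495.
Final answer: 495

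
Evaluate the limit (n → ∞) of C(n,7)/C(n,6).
∞

Reasoning: C(n,7)/C(n,6) = (n-6)/7 → ∞ as n → ∞.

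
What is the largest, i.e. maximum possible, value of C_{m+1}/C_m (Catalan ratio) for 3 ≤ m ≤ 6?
C_{m+1}/C_m = 2(2m+1)/(m+2), which increases with m. Maximum at m = 6: 2·13/8 = 13/4.
Final answer: 13/4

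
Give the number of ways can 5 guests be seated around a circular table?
24

Reasoning: Circular arrangements: (5-1)! = 24.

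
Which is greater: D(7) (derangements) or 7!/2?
D(7) = (7-1)·[D(6) + D(5)] = 6·[265 + 44] = 1,854; 7!/2 = 5,040/2 = 2,520.

Answer: 7!/2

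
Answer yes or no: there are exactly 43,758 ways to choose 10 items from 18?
Yes
C(18,10) = 43,758.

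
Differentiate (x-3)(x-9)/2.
(2x - 12)/2

Solution: d/dx[(x-3)(x-9)] = (x-9) + (x-3) = 2x - 12. Dividing by 2 gives (2x - 12)/2.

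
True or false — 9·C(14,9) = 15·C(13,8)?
Absorption identity k·C(n,k) = n·C(n-1,k-1). LHS = 9·2002 = 18,018; RHS = 15·1287 = 19,305.
Final answer: False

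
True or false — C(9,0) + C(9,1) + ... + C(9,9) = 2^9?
True

Working:
Binomial theorem with x = y = 1: Σ C(9,i) = (1+1)^9 = 2^9 = 512. The statement holds.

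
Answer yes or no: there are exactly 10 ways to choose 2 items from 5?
Yes

C(5,2) = 10.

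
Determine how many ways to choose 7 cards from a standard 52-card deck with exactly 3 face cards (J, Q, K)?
20,105,800

Working:
12 face cards and 40 non-face cards: C(12,3) × C(40,4) = 220 × 91,390 = 20,105,800.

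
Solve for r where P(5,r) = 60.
3

Explanation: P(5,r) = 5·4·…·(5−r+1), a product of r factors. Multiplying down from 5: 5 = 5; 5·4 = 20; 5·4·3 = 60 ✓ (3 factors). So r = 3.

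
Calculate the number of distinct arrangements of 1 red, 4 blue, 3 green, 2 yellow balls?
Multinomial: 10!/(1! × 4! × 3! × 2!) = 12,600.
Final answer: 12,600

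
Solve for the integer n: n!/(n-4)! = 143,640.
21

Explanation: n!/(n-4)! = n×(n-1)×(n-2)×(n-3), a product of 4 consecutive integers ≈ (n−1.5)^4. 143,640^(1/4) + 1.5 ≈ 21.0; check n = 21: 21×20×19×18 = 143,640 ✓. So n = 21.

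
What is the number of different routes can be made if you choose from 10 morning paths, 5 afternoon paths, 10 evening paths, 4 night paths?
2,000

Reasoning: By the multiplication principle: 10 × 5 × 10 × 4 = 2,000.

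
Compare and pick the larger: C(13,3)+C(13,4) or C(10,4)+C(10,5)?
C(13,3)+C(13,4)
First=1,001, Second=462.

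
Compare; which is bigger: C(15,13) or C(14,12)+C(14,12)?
C(14,12)+C(14,12)

Explanation: C(15,13)=105; C(14,12)+C(14,12)=91+91=182.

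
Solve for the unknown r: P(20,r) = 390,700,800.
7
P(20,r) = 20·19·…·(20−r+1), a product of r factors. Multiplying down from 20: 20 = 20; 20·19 = 380; 20·19·18 = 6,840; 20·19·18·17 = 116,280; 20·19·18·17·16 = 1,860,480; 20·19·18·17·16·15 = 27,907,200; 20·19·18·17·16·15·14 = 390,700,800 ✓ (7 factors). So r = 7.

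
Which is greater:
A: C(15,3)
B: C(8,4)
A

A=C(15,3)=455, B=C(8,4)=70.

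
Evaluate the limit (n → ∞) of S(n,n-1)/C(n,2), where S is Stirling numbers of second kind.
1

S(n,n-1) = C(n,2), so the limit is 1.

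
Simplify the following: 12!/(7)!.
95,040
This equals 12×11×...×8 = 95,040.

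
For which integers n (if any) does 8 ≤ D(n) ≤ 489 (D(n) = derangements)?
4, 5, 6

Solution: Using D(n) = (n−1)[D(n−1) + D(n−2)] with D(1)=0, D(2)=1: D(3)=2; D(4)=9; D(5)=44; D(6)=265; D(7)=1,854. So valid n = 4, 5, 6.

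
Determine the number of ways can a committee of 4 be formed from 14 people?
C(14,4) = 14! / (4! × (14-4)!)
         = 14! / (4! × 10!)
         = 1,001
Final answer: 1,001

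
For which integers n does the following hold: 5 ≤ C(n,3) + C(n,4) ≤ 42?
4, 5, 6

Solution: C(3,3)+C(3,4)=1; C(4,3)+C(4,4)=5; C(5,3)+C(5,4)=15; C(6,3)+C(6,4)=35; C(7,3)+C(7,4)=70. So valid n = 4, 5, 6.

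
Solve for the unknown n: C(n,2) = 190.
C(n,2) = n(n−1)/2! is increasing in n, and n(n−1) = 2!·190 = 380 ≈ (n−0.5)^2 gives n ≈ 20.0. Check: C(18,2) = 153, C(19,2) = 171, C(20,2) = 190 ✓. So n = 20.

Answer: 20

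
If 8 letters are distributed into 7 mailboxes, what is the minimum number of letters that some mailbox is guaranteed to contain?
2

Working:
Pigeonhole: ⌈8/7⌉ = 2.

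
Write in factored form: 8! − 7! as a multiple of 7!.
7 × 7! = 35,280

Explanation: 8! − 7! = 8·7! − 7! = (8 − 1)·7! = 7 × 7! = 35,280.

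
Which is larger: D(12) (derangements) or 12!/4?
D(12)

Solution: D(12) = (12-1)·[D(11) + D(10)] = 11·[14,684,570 + 1,334,961] = 176,214,841; 12!/4 = 479,001,600/4 = 119,750,400.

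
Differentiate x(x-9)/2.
(2x - 9)/2

Explanation: d/dx[(x-0)(x-9)] = (x-9) + (x-0) = 2x - 9. Dividing by 2 gives (2x - 9)/2.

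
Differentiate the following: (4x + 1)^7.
28(4x + 1)^6

Reasoning: Chain rule: 7(4x+1)^{6} × 4 = 28(4x+1)^{6}.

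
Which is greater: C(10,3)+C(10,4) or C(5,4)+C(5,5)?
C(10,3)+C(10,4)

Reasoning: First=330, Second=6.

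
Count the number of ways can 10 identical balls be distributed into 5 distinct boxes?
1,001

Reasoning: C(10+5-1, 5-1) = C(14, 4) = 1,001.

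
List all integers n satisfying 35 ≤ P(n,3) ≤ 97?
P(4,3)=24; P(5,3)=60; P(6,3)=120. So valid n = 5.
Final answer: 5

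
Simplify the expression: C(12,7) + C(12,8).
By Pascal's identity: C(13,8) = 1,287.
Final answer: 1,287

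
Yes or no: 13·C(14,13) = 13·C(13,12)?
No

Reasoning: Absorption identity k·C(n,k) = n·C(n-1,k-1). LHS = 13·14 = 182; RHS = 13·13 = 169.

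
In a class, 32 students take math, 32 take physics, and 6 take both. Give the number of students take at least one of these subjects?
58

|A∪B| = |A|+|B|-|A∩B| = 32+32-6 = 58.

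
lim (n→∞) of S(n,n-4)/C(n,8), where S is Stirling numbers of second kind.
105

The leading term of S(n,n-4) as a polynomial in n is (7)!!·C(n,8), so the ratio → (7)!! = 105.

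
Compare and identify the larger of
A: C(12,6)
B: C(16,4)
A=C(12,6)=924, B=C(16,4)=1,820.
Final answer: B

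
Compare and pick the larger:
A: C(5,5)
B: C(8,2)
B

Reasoning: A=C(5,5)=1, B=C(8,2)=28.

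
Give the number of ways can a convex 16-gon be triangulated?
Using the Catalan number formula: C_n = C(2n, n) / (n+1)
C_14 = C(28, 14) / (14+1)
     = 40116600 / 15
     = 2,674,440

Answer: 2,674,440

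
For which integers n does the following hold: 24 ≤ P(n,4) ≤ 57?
P(3,4)=0; P(4,4)=24; P(5,4)=120. So valid n = 4.

Answer: 4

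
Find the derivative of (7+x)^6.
Using the power rule: d/dx (7+x)^6 = 6(7+x)^{5}.
Final answer: 6(7+x)^5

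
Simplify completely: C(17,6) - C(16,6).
4,368

Working:
C(17,6) - C(16,6) = C(16,5) = 4,368.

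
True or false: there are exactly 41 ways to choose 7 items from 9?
C(9,7) = 36 ≠ 41.
Final answer: False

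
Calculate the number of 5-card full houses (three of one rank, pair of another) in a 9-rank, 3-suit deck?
216

Explanation: Triple rank: 9. Triple suits: C(3,3)=1. Pair rank: 8. Pair suits: C(3,2)=3. Total: 216.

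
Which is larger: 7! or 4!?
7!

Solution: 7!=5,040, 4!=24. 7! > 4!.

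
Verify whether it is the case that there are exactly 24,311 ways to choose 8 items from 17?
False

C(17,8) = 24,310 ≠ 24311.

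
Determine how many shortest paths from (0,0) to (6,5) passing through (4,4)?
210

To (4,4): C(8,4)=70. From there: C(3,2)=3. Total: 210.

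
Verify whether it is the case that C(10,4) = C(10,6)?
Symmetry C(n,k) = C(n,n-k): C(10,4) = 210 and C(10,6) = 210. Both sides agree, so the statement holds.

Answer: True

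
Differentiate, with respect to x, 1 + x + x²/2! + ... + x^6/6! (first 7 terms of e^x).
Differentiating term by term gives the first 6 terms of e^x.
Final answer: 1 + x + x²/2! + ... + x^5/5!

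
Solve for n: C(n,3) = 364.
14

Working:
C(n,3) = n(n−1)(n−2)/3! is increasing in n, and n(n−1)(n−2) = 3!·364 = 2,184 ≈ (n−1)^3 gives n ≈ 14.0. Check: C(12,3) = 220, C(13,3) = 286, C(14,3) = 364 ✓. So n = 14.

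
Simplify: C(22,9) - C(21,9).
C(22,9) - C(21,9) = C(21,8) = 203,490.
Final answer: 203,490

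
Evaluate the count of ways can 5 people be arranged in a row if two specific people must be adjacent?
48

Explanation: Treat pair as unit: (5-1)! arrangements × 2 internal orders = 48.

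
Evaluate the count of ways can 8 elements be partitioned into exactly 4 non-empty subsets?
1,701

Explanation: This equals S(8,4), the Stirling number of the 2nd kind.
Using the Stirling recurrence: S(n,k) = k·S(n-1,k) + S(n-1,k-1)
S(8,4) = 4·S(7,4) + S(7,3)
         = 4·350 + 301
         = 1400 + 301
         = 1,701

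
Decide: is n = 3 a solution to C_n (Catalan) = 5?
Yes

Working:
C_3 = C(6,3)/(3+1) = 20/4 = 5, which equals 5.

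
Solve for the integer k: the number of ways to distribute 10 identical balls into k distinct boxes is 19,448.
Stars and bars: the count is C(10+k−1, k−1), increasing in k. k=6: C(15,5) = 3,003, k=7: C(16,6) = 8,008, k=8: C(17,7) = 19,448 ✓. So k = 8.

Answer: 8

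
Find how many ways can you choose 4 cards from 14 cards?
C(14,4) = 14! / (4! × (14-4)!)
         = 14! / (4! × 10!)
         = 1,001
Final answer: 1,001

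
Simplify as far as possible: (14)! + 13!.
93,405,312,000

Solution: (14)! + 13! = (14)·13! + 13! = (14+1)·13! = 15·13! = 93,405,312,000.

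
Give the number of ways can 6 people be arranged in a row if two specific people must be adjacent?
Treat pair as unit: (6-1)! arrangements × 2 internal orders = 240.
Final answer: 240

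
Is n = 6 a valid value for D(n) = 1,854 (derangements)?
No

Reasoning: D(6) = (6-1)·[D(5) + D(4)] = 5·[44 + 9] = 265, which does not equal 1,854.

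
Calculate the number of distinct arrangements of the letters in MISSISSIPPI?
34,650

Reasoning: Word has 11 letters (M=1, I=4, S=4, P=2). Arrangements: 11!/Π(k!) = 34,650.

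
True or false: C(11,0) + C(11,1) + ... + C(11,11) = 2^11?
True

Reasoning: Binomial theorem with x = y = 1: Σ C(11,i) = (1+1)^11 = 2^11 = 2,048. The statement holds.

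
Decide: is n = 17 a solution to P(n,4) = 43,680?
No
P(17,4) = 17·16·15·14 = 57,120, which does not equal 43,680.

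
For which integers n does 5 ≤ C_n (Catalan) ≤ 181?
3, 4, 5, 6
C_2=2; C_3=5; C_4=14; C_5=42; C_6=132; C_7=429. So valid n = 3, 4, 5, 6.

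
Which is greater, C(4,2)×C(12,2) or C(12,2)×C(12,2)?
C(12,2)×C(12,2)

Working:
C(4,2)×C(12,2)=396, C(12,2)×C(12,2)=4,356.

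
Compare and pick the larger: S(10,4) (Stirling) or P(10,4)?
S(10,4) = 4·S(9,4) + S(9,3) = 4·7,770 + 3,025 = 34,105; P(10,4) = 5,040.

Answer: S(10,4)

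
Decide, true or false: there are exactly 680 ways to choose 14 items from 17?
True

Solution: C(17,14) = 680.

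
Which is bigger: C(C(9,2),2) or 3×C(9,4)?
C(C(9,2),2)=630, 3×C(9,4)=378.

Answer: C(C(9,2),2)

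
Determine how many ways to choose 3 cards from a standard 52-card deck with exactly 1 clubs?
9,633

Working:
13 clubs and 39 non-clubs: C(13,1) × C(39,2) = 13 × 741 = 9,633.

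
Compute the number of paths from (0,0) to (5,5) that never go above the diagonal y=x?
42
Counted by the Catalan number C_5: C_5 = C(10,5)/(5+1) = 252/6 = 42.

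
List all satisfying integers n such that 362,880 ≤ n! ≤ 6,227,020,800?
n! is strictly increasing; 9! = 362,880 and 13! = 6,227,020,800, so valid n = 9, 10, 11, 12, 13.
Final answer: 9, 10, 11, 12, 13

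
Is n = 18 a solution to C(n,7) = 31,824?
Yes

Solution: C(18,7) = 18·17·16·15·14·13·12/7! = 160,392,960/5,040 = 31,824, which equals 31,824.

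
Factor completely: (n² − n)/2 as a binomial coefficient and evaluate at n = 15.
C(n,2); C(15,2) = 105

(n² − n)/2 = n(n−1)/2 = C(n,2). At n = 15: C(15,2) = 105.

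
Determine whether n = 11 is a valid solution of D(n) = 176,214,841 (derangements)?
No

Working:
D(11) = (11-1)·[D(10) + D(9)] = 10·[1,334,961 + 133,496] = 14,684,570, which does not equal 176,214,841.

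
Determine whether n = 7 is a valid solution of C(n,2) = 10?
C(7,2) = 7·6/2! = 42/2 = 21, which does not equal 10.

Answer: No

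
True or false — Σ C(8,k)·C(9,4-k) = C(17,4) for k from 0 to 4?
True

Solution: Vandermonde's identity gives C(17,4) = 2,380; RHS C(17,4) = 2,380.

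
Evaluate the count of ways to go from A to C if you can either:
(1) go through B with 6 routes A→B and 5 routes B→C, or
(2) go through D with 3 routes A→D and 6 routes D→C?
48

Reasoning: Route via B: 6×5=30. Route via D: 3×6=18. Total: 48.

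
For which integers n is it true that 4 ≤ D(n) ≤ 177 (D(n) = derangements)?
4, 5

Using D(n) = (n−1)[D(n−1) + D(n−2)] with D(1)=0, D(2)=1: D(3)=2; D(4)=9; D(5)=44; D(6)=265. So valid n = 4, 5.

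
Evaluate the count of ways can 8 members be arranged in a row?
40,320

Reasoning: Arrangements of 8 distinct objects: 8! = 40,320.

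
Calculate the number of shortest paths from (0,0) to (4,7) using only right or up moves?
Choose 4 rights from 11 moves: C(11,4) = 330.
Final answer: 330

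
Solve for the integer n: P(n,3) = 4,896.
18

Explanation: P(n,3) = n(n−1)(n−2) is increasing in n; n(n−1)(n−2) ≈ (n−1)^3 = 4,896 gives n ≈ 18.0. Check: P(16,3) = 3,360, P(17,3) = 4,080, P(18,3) = 4,896 ✓. So n = 18.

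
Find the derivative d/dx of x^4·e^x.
Product rule: d/dx[x^4]·e^x + x^4·d/dx[e^x] = 4x^{3}e^x + x^4e^x.
Final answer: (4x^3 + x^4)e^x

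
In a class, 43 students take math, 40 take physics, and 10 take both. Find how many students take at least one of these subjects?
73

Solution: |A∪B| = |A|+|B|-|A∩B| = 43+40-10 = 73.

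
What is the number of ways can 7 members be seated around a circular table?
720

Working:
Circular arrangements: (7-1)! = 720.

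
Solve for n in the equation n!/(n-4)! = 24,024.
14

n!/(n-4)! = n×(n-1)×(n-2)×(n-3), a product of 4 consecutive integers ≈ (n−1.5)^4. 24,024^(1/4) + 1.5 ≈ 13.9; check n = 14: 14×13×12×11 = 24,024 ✓. So n = 14.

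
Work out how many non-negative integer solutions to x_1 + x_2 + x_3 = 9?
55

Explanation: C(9+3-1, 3-1) = 55.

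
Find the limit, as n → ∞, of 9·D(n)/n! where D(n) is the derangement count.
D(n)/n! → 1/e, so 9·D(n)/n! → 9/e.
Final answer: 9/e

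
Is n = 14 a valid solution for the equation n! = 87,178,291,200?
Yes

14! = 14·13! = 14·6,227,020,800 = 87,178,291,200, which equals 87,178,291,200.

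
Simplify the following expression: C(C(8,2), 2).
C(8,2) = 28, then C(28, 2) = 378.
Final answer: 378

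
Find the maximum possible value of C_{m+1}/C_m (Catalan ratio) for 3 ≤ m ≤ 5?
22/7
C_{m+1}/C_m = 2(2m+1)/(m+2), which increases with m. Maximum at m = 5: 2·11/7 = 22/7.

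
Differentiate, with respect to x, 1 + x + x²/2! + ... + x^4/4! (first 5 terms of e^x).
1 + x + x²/2! + ... + x^3/3!

Explanation: Differentiating term by term gives the first 4 terms of e^x.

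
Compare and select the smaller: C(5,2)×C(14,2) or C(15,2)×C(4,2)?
C(15,2)×C(4,2)

Solution: C(5,2)×C(14,2)=910, C(15,2)×C(4,2)=630.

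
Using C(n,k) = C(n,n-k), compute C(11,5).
462
C(11,5) = C(11,6) = 462.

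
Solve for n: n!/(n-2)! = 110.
11

Solution: n!/(n-2)! = n×(n-1), a product of 2 consecutive integers ≈ (n−0.5)^2. 110^(1/2) + 0.5 ≈ 11.0; check n = 11: 11×10 = 110 ✓. So n = 11.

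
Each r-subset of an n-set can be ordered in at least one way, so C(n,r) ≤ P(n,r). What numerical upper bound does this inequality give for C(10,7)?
P(10,7) = 10·9·8·7·6·5·4 = 604,800, so C(10,7) ≤ 604,800. (The bound is loose by a factor of 7! = 5,040: C(10,7) = 604,800/5,040 = 120.)
Final answer: 604,800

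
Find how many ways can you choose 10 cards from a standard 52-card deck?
C(52,10) = 15,820,024,220.

Answer: 15,820,024,220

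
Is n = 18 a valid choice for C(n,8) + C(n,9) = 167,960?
No
C(18,8) + C(18,9) = 43,758 + 48,620 = 92,378, which does not equal 167,960.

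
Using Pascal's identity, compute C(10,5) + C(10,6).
462

C(10,5) + C(10,6) = C(11,6) = 462.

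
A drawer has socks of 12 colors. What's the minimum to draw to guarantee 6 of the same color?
61

Solution: Worst case: 5 of each = 60. One more: 61.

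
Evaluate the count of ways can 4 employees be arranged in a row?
24

Working:
Arrangements of 4 distinct objects: 4! = 24.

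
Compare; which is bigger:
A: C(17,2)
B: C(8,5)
A

Explanation: A=C(17,2)=136, B=C(8,5)=56.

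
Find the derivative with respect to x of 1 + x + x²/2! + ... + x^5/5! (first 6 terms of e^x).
1 + x + x²/2! + ... + x^4/4!

Explanation: Differentiating term by term gives the first 5 terms of e^x.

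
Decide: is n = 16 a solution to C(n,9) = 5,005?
No

C(16,9) = 16·15·14·13·12·11·10·9·8/9! = 4,151,347,200/362,880 = 11,440, which does not equal 5,005.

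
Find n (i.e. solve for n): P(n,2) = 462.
22

Solution: P(n,2) = n(n−1) is increasing in n; n(n−1) ≈ (n−0.5)^2 = 462 gives n ≈ 22.0. Check: P(20,2) = 380, P(21,2) = 420, P(22,2) = 462 ✓. So n = 22.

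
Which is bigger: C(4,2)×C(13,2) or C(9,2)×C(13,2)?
C(9,2)×C(13,2)

Reasoning: C(4,2)×C(13,2)=468, C(9,2)×C(13,2)=2,808.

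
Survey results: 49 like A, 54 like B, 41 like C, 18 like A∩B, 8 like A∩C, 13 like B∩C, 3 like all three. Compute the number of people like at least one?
108

Working:
|A∪B∪C| = 49+54+41-18-8-13+3 = 108.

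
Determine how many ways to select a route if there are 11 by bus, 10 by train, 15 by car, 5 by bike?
By the addition principle: 11 + 10 + 15 + 5 = 41.
Final answer: 41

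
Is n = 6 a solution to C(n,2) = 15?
C(6,2) = 6·5/2! = 30/2 = 15, which equals 15.

Answer: Yes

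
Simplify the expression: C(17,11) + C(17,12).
18,564

Explanation: By Pascal's identity: C(18,12) = 18,564.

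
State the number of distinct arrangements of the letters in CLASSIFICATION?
Word has 14 letters (C=2, L=1, A=2, S=2, I=3, F=1, T=1, O=1, N=1). Arrangements: 14!/Π(k!) = 1,816,214,400.
Final answer: 1,816,214,400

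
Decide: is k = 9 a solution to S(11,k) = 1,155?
Yes

Solution: S(11,9) = 9·S(10,9) + S(10,8) = 9·45 + 750 = 1,155, which equals 1,155.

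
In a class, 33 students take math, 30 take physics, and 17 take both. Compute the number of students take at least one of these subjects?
46

Working:
|A∪B| = |A|+|B|-|A∩B| = 33+30-17 = 46.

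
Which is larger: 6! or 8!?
8!

Reasoning: 6!=720, 8!=40,320. 8! > 6!.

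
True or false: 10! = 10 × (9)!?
True

Solution: By definition n! = n × (n-1)!, so 10! = 10 × 9!.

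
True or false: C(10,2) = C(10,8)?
True

C(10,2) = C(10,10-2) by the symmetry property; both equal 45.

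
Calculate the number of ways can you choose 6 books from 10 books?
210

Working:
C(10,6) = 10! / (6! × (10-6)!)
         = 10! / (6! × 4!)
         = 210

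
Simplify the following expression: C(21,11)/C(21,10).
1

Explanation: C(n,k+1)/C(n,k) = (n−k)/(k+1). Here (21−10)/(10+1) = 11/11 = 1.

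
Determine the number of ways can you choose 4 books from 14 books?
1,001

Solution: C(14,4) = 14! / (4! × (14-4)!)
         = 14! / (4! × 10!)
         = 1,001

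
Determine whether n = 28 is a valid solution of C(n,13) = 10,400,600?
No

C(28,13) = 28·27·26·25·24·23·22·21·20·19·18·17·16/13! = 233,153,109,116,928,000/6,227,020,800 = 37,442,160, which does not equal 10,400,600.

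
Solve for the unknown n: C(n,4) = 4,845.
20

C(n,4) = n(n−1)(n−2)(n−3)/4! is increasing in n, and n(n−1)(n−2)(n−3) = 4!·4,845 = 116,280 ≈ (n−1.5)^4 gives n ≈ 20.0. Check: C(18,4) = 3,060, C(19,4) = 3,876, C(20,4) = 4,845 ✓. So n = 20.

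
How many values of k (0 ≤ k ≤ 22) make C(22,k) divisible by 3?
Checking C(22,k) mod 3 for k = 0..22: divisible at k = 2, 5, 6, 7, 8, 11, 14, 15, 16, 17, 20. That's 11 values.
Final answer: 11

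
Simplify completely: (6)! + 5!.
840

Explanation: (6)! + 5! = (6)·5! + 5! = (6+1)·5! = 7·5! = 840.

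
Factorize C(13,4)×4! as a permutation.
P(13,4)

C(13,4)×4! = [13!/(4!(9)!)]×4! = 13!/(9)! = P(13,4) = 17,160.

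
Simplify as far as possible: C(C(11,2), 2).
1,485

Working:
C(11,2) = 55, then C(55, 2) = 1,485.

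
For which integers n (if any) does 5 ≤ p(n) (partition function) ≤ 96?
4, 5, 6, 7, 8, 9, 10, 11, 12

Explanation: Tabulating p(n) via p(n) = p(n−1) + p(n−2) − p(n−5) − p(n−7) + …: p(3)=3; p(4)=5; p(5)=7; p(6)=11; p(7)=15; p(8)=22; p(9)=30; p(10)=42; p(11)=56; p(12)=77; p(13)=101. So valid n = 4, 5, 6, 7, 8, 9, 10, 11, 12.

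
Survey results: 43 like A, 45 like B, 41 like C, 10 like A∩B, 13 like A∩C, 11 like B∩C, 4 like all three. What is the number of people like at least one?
99

Explanation: |A∪B∪C| = 43+45+41-10-13-11+4 = 99.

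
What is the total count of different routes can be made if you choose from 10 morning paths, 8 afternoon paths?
80

By the multiplication principle: 10 × 8 = 80.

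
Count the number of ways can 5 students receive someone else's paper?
Using D(n) = (n-1)[D(n-1) + D(n-2)]:
D(5) = (5-1) × [D(4) + D(3)]
      = 4 × [9 + 2]
      = 4 × 11
      = 44
Final answer: 44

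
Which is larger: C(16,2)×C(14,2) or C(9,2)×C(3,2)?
C(16,2)×C(14,2)

Explanation: C(16,2)×C(14,2)=10,920, C(9,2)×C(3,2)=108.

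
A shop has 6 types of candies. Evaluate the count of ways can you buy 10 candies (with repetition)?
Stars and bars: C(10+6-1, 10) = C(15, 10) = 3,003.

Answer: 3,003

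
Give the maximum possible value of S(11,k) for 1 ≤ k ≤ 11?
246,730

Row S(11,k) for k = 1..11 (via S(n,k) = k·S(n−1,k) + S(n−1,k−1)): 1, 1,023, 28,501, 145,750, 246,730, 179,487, 63,987, 11,880, 1,155, 55, 1. The row is unimodal; maximum at k = 5: 246,730.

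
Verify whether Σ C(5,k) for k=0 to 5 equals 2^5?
True

Binomial theorem: Σ C(5,k) = (1+1)^5 = 2^5 = 32; RHS 2^5 = 32.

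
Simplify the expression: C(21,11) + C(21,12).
646,646

Solution: By Pascal's identity: C(22,12) = 646,646.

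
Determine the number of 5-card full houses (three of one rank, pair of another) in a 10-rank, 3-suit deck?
270
Triple rank: 10. Triple suits: C(3,3)=1. Pair rank: 9. Pair suits: C(3,2)=3. Total: 270.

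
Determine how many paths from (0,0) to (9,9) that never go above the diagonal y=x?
4,862

Working:
Counted by the Catalan number C_9: C_9 = C(18,9)/(9+1) = 48,620/10 = 4,862.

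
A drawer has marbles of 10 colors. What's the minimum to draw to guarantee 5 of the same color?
Worst case: 4 of each = 40. One more: 41.

Answer: 41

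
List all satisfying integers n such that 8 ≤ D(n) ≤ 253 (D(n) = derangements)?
4, 5

Reasoning: Using D(n) = (n−1)[D(n−1) + D(n−2)] with D(1)=0, D(2)=1: D(3)=2; D(4)=9; D(5)=44; D(6)=265. So valid n = 4, 5.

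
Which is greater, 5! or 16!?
16!

Reasoning: 5!=120, 16!=20,922,789,888,000. 16! > 5!.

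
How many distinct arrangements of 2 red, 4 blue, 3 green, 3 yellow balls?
277,200

Explanation: Multinomial: 12!/(2! × 4! × 3! × 3!) = 277,200.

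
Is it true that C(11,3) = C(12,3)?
False

Explanation: LHS = C(11,3) = 165; RHS = C(12,3) = 220. 165 ≠ 220, so the statement does not hold.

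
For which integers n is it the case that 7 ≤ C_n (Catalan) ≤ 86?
4, 5

Solution: C_3=5; C_4=14; C_5=42; C_6=132. So valid n = 4, 5.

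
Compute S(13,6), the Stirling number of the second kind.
Using the Stirling recurrence: S(n,k) = k·S(n-1,k) + S(n-1,k-1)
S(13,6) = 6·S(12,6) + S(12,5)
         = 6·1323652 + 1379400
         = 7941912 + 1379400
         = 9,321,312

Answer: 9,321,312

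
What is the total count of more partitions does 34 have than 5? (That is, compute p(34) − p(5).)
Pentagonal recurrence p(n) = p(n−1) + p(n−2) − p(n−5) − p(n−7) + …: p(34) = p(33) + p(32) − p(29) − p(27) + p(22) + p(19) − p(12) − p(8) = 10,143 + 8,349 − 4,565 − 3,010 + 1,002 + 490 − 77 − 22 = 12,310.
p(5) = p(4) + p(3) − p(0) = 5 + 3 − 1 = 7.
Difference = 12,310 − 7 = 12,303.
Final answer: 12,303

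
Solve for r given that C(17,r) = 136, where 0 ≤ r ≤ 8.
2

C(17,r) is increasing for 0 ≤ r ≤ 8. Stepping up (C(17,r+1) = C(17,r)·(17−r)/(r+1)): C(17,1) = 17, C(17,2) = 136 ✓. So r = 2.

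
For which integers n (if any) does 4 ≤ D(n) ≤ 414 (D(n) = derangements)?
4, 5, 6

Using D(n) = (n−1)[D(n−1) + D(n−2)] with D(1)=0, D(2)=1: D(3)=2; D(4)=9; D(5)=44; D(6)=265; D(7)=1,854. So valid n = 4, 5, 6.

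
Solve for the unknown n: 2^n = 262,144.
18

Explanation: 262,144 = 1,024 × 256 = 2^10 × 2^8 = 2^18, so n = 18.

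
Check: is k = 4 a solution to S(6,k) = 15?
No

S(6,4) = 4·S(5,4) + S(5,3) = 4·10 + 25 = 65, which does not equal 15.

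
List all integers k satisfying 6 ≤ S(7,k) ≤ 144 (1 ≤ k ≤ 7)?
2, 5, 6

Solution: S(7,1)=1; S(7,2)=63; S(7,3)=301; S(7,4)=350; S(7,5)=140; S(7,6)=21; S(7,7)=1. So valid k = 2, 5, 6.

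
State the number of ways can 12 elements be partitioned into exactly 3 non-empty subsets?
This equals S(12,3), the Stirling number of the 2nd kind.
Using the Stirling recurrence: S(n,k) = k·S(n-1,k) + S(n-1,k-1)
S(12,3) = 3·S(11,3) + S(11,2)
         = 3·28501 + 1023
         = 85503 + 1023
         = 86,526

Answer: 86,526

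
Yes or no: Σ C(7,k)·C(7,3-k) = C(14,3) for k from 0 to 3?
Yes

Reasoning: Vandermonde's identity gives C(14,3) = 364; RHS C(14,3) = 364.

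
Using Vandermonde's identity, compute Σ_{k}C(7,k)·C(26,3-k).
5,456

Working:
= C(7+26,3) = C(33,3) = 5,456.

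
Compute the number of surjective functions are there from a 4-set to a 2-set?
14

Onto functions = 2! × S(4,2)
First compute S(4,2) via recurrence:
Using the Stirling recurrence: S(n,k) = k·S(n-1,k) + S(n-1,k-1)
S(4,2) = 2·S(3,2) + S(3,1)
         = 2·3 + 1
         = 6 + 1
         = 7
Then: 2 × 7 = 14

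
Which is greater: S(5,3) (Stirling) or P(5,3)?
P(5,3)

S(5,3) = 3·S(4,3) + S(4,2) = 3·6 + 7 = 25; P(5,3) = 60.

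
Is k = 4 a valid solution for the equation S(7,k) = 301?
No

Working:
S(7,4) = 4·S(6,4) + S(6,3) = 4·65 + 90 = 350, which does not equal 301.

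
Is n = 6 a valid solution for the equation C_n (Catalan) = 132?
C_6 = C(12,6)/(6+1) = 924/7 = 132, which equals 132.

Answer: Yes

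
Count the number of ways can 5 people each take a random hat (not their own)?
44

Reasoning: Using D(n) = (n-1)[D(n-1) + D(n-2)]:
D(5) = (5-1) × [D(4) + D(3)]
      = 4 × [9 + 2]
      = 4 × 11
      = 44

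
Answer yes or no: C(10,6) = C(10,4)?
Yes

Working:
Symmetry C(n,k) = C(n,n-k): C(10,6) = 210 and C(10,4) = 210. Both sides agree, so the statement holds.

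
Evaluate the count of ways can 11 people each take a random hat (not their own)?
14,684,570

Solution: Using D(n) = (n-1)[D(n-1) + D(n-2)]:
D(11) = (11-1) × [D(10) + D(9)]
      = 10 × [1334961 + 133496]
      = 10 × 1468457
      = 14,684,570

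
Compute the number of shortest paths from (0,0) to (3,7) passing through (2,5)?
63
To (2,5): C(7,2)=21. From there: C(3,1)=3. Total: 63.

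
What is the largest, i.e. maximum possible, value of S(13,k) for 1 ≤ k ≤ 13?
9,321,312

Reasoning: Row S(13,k) for k = 1..13 (via S(n,k) = k·S(n−1,k) + S(n−1,k−1)): 1, 4,095, 261,625, 2,532,530, 7,508,501, 9,321,312, 5,715,424, 1,899,612, 359,502, 39,325, 2,431, 78, 1. The row is unimodal; maximum at k = 6: 9,321,312.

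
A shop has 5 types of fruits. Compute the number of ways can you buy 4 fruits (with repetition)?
70

Stars and bars: C(4+5-1, 4) = C(8, 4) = 70.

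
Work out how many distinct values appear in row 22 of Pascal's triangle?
12

Solution: Row 22 has entries C(22,0)..C(22,22); by symmetry C(22,k)=C(22,22-k), giving 12 distinct values.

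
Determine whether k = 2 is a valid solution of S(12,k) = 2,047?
Yes

Working:
S(12,2) = 2·S(11,2) + S(11,1) = 2·1,023 + 1 = 2,047, which equals 2,047.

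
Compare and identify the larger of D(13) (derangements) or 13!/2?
13!/2

Working:
D(13) = (13-1)·[D(12) + D(11)] = 12·[176,214,841 + 14,684,570] = 2,290,792,932; 13!/2 = 6,227,020,800/2 = 3,113,510,400.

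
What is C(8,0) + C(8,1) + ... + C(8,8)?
256
Sum of binomial coefficients = 2^8 = 256.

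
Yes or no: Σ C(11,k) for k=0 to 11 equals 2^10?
No

Solution: Binomial theorem: Σ C(11,k) = (1+1)^11 = 2^11 = 2,048; RHS 2^10 = 1,024.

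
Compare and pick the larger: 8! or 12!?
8!=40,320, 12!=479,001,600. 12! > 8!.

Answer: 12!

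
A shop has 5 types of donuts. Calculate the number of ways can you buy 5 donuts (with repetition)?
Stars and bars: C(5+5-1, 5) = C(9, 5) = 126.
Final answer: 126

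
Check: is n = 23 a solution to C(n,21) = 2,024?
C(23,21) = 23·22·21·20·19·18·17·16·15·14·13·12·11·10·9·8·7·6·5·4·3/21! = 12,926,008,369,442,488,320,000/51,090,942,171,709,440,000 = 253, which does not equal 2,024.

Answer: No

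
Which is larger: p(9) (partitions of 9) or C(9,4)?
Pentagonal recurrence p(n) = p(n−1) + p(n−2) − p(n−5) − p(n−7) + …: p(9) = p(8) + p(7) − p(4) − p(2) = 22 + 15 − 5 − 2 = 30; C(9,4) = 126.

Answer: C(9,4)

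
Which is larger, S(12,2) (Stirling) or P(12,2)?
S(12,2) = 2·S(11,2) + S(11,1) = 2·1,023 + 1 = 2,047; P(12,2) = 132.
Final answer: S(12,2)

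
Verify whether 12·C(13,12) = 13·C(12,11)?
True

Absorption identity k·C(n,k) = n·C(n-1,k-1). LHS = 12·13 = 156; RHS = 13·12 = 156.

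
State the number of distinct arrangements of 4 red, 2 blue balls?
Multinomial: 6!/(4! × 2!) = 15.
Final answer: 15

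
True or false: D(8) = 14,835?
False
Derangements of 8 elements: D(8) = (8-1)·[D(7) + D(6)] = 7·[1,854 + 265] = 14,833.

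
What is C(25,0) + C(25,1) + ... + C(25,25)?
33,554,432

Explanation: Sum of binomial coefficients = 2^25 = 33,554,432.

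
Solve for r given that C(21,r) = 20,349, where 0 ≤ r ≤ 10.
5

Solution: C(21,r) is increasing for 0 ≤ r ≤ 10. Stepping up (C(21,r+1) = C(21,r)·(21−r)/(r+1)): C(21,1) = 21, C(21,2) = 210, C(21,3) = 1,330, C(21,4) = 5,985, C(21,5) = 20,349 ✓. So r = 5.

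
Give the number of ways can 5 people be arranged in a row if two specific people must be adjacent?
48

Treat pair as unit: (5-1)! arrangements × 2 internal orders = 48.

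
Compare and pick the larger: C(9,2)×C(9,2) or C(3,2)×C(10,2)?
C(9,2)×C(9,2)

Working:
C(9,2)×C(9,2)=1,296, C(3,2)×C(10,2)=135.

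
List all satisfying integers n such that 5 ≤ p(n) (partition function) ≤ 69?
4, 5, 6, 7, 8, 9, 10, 11
Tabulating p(n) via p(n) = p(n−1) + p(n−2) − p(n−5) − p(n−7) + …: p(3)=3; p(4)=5; p(5)=7; p(6)=11; p(7)=15; p(8)=22; p(9)=30; p(10)=42; p(11)=56; p(12)=77. So valid n = 4, 5, 6, 7, 8, 9, 10, 11.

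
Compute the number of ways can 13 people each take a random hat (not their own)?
2,290,792,932

Explanation: Using D(n) = (n-1)[D(n-1) + D(n-2)]:
D(13) = (13-1) × [D(12) + D(11)]
      = 12 × [176214841 + 14684570]
      = 12 × 190899411
      = 2,290,792,932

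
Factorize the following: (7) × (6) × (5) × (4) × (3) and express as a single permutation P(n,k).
P(7,5) = 7!/(2)!

Product of 5 consecutive descending integers starting at 7: P(7,5) = 7!/2! = 2,520.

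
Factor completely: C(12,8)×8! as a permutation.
P(12,8)

Reasoning: C(12,8)×8! = [12!/(8!(4)!)]×8! = 12!/(4)! = P(12,8) = 19,958,400.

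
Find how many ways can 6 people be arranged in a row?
720

Arrangements of 6 distinct objects: 6! = 720.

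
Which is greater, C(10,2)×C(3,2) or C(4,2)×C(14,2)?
C(4,2)×C(14,2)

Explanation: C(10,2)×C(3,2)=135, C(4,2)×C(14,2)=546.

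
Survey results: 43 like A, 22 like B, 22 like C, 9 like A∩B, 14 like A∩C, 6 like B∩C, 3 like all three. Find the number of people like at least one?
61
|A∪B∪C| = 43+22+22-9-14-6+3 = 61.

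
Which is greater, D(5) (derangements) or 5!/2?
5!/2

D(5) = (5-1)·[D(4) + D(3)] = 4·[9 + 2] = 44; 5!/2 = 120/2 = 60.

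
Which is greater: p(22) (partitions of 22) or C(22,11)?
C(22,11)

Explanation: Pentagonal recurrence p(n) = p(n−1) + p(n−2) − p(n−5) − p(n−7) + …: p(22) = p(21) + p(20) − p(17) − p(15) + p(10) + p(7) − p(0) = 792 + 627 − 297 − 176 + 42 + 15 − 1 = 1,002; C(22,11) = 705,432.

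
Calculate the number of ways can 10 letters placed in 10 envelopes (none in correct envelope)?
1,334,961

Reasoning: Using D(n) = (n-1)[D(n-1) + D(n-2)]:
D(10) = (10-1) × [D(9) + D(8)]
      = 9 × [133496 + 14833]
      = 9 × 148329
      = 1,334,961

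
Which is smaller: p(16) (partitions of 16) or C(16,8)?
p(16)

Explanation: Pentagonal recurrence p(n) = p(n−1) + p(n−2) − p(n−5) − p(n−7) + …: p(16) = p(15) + p(14) − p(11) − p(9) + p(4) + p(1) = 176 + 135 − 56 − 30 + 5 + 1 = 231; C(16,8) = 12,870.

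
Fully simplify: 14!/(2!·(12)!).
91
This is C(14,2) = 91.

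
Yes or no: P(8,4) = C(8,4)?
No

Solution: P(8,4) = 1,680 but C(8,4) = 70; they differ by a factor of 4! = 24, so the statement does not hold.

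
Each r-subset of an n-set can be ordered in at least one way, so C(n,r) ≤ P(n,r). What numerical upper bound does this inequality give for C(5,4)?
120

Working:
P(5,4) = 5·4·3·2 = 120, so C(5,4) ≤ 120. (The bound is loose by a factor of 4! = 24: C(5,4) = 120/24 = 5.)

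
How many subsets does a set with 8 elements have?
256

Solution: Each element can be included or excluded: 2^8 = 256.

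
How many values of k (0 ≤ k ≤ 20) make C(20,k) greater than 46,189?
7

Reasoning: Row 20 is unimodal and symmetric about k=20/2. C(20,6)=38,760 ≤ 46,189; C(20,7)=77,520 > 46,189; by symmetry C(20,k) > 46,189 for k = 7..13. That's 13 - 7 + 1 = 7 values.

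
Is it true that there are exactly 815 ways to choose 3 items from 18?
False

Reasoning: C(18,3) = 816 ≠ 815.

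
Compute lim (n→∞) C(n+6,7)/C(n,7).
Both numerator and denominator grow as n^7/7! for large n, so the ratio → 1.

Answer: 1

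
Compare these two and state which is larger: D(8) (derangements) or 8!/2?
8!/2

Working:
D(8) = (8-1)·[D(7) + D(6)] = 7·[1,854 + 265] = 14,833; 8!/2 = 40,320/2 = 20,160.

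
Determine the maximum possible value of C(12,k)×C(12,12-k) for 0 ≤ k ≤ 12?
853,776

C(12,k)·C(12,12-k) = C(12,k)², maximised at the centre k = 6: C(12,6)² = 853,776.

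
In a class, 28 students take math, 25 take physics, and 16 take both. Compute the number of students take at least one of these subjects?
37
|A∪B| = |A|+|B|-|A∩B| = 28+25-16 = 37.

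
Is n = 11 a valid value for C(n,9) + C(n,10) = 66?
Yes
C(11,9) + C(11,10) = 55 + 11 = 66, which equals 66.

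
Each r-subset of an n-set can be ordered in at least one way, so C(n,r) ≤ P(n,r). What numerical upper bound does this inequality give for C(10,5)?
30,240

Solution: P(10,5) = 10·9·8·7·6 = 30,240, so C(10,5) ≤ 30,240. (The bound is loose by a factor of 5! = 120: C(10,5) = 30,240/120 = 252.)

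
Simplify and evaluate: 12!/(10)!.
132

Reasoning: This equals 12×11 = 132.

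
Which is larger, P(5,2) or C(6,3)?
P(5,2)=20, C(6,3)=20.

Answer: Equal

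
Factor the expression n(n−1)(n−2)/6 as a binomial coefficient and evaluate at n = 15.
C(n,3); C(15,3) = 455

Reasoning: n(n−1)(n−2)/6 = n!/(3!(n−3)!) = C(n,3). At n = 15: C(15,3) = 455.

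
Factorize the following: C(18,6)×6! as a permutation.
P(18,6)

Working:
C(18,6)×6! = [18!/(6!(12)!)]×6! = 18!/(12)! = P(18,6) = 13,366,080.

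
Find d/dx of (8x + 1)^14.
Chain rule: 14(8x+1)^{13} × 8 = 112(8x+1)^{13}.
Final answer: 112(8x + 1)^13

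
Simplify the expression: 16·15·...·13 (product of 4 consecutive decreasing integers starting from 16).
43,680

Working:
This is P(16,4) = 16!/(12)! = 43,680.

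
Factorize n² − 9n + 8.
(n − 1)(n − 8)

Solution: Seek roots whose sum is 9 and product is 8: (1, 8). So n² − 9n + 8 = (n − 1)(n − 8).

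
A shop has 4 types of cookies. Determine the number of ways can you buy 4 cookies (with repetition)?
35
Stars and bars: C(4+4-1, 4) = C(7, 4) = 35.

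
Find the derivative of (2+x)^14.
14(2+x)^13

Solution: Using the power rule: d/dx (2+x)^14 = 14(2+x)^{13}.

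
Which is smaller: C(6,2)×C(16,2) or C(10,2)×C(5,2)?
C(6,2)×C(16,2)=1,800, C(10,2)×C(5,2)=450.
Final answer: C(10,2)×C(5,2)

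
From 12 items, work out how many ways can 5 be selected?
792

Working:
C(12,5) = 12! / (5! × (12-5)!)
         = 12! / (5! × 7!)
         = 792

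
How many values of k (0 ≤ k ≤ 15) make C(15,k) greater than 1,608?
6
Row 15 is unimodal and symmetric about k=15/2. C(15,4)=1,365 ≤ 1,608; C(15,5)=3,003 > 1,608; by symmetry C(15,k) > 1,608 for k = 5..10. That's 10 - 5 + 1 = 6 values.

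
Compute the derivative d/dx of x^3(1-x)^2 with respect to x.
3x^2(1-x)^2 - 2x^3(1-x)^1

Solution: Product rule: 3x^{2}(1-x)^{2} + x^3·(-2)(1-x)^{1}.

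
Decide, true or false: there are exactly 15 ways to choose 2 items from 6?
True

Reasoning: C(6,2) = 15.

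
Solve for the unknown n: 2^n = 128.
7

2^7 = 128, so n = 7.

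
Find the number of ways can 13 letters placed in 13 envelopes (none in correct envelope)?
Using D(n) = (n-1)[D(n-1) + D(n-2)]:
D(13) = (13-1) × [D(12) + D(11)]
      = 12 × [176214841 + 14684570]
      = 12 × 190899411
      = 2,290,792,932

Answer: 2,290,792,932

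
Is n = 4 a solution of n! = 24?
Yes

Working:
4! = 4·3! = 4·6 = 24, which equals 24.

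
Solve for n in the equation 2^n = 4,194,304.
22

Solution: 4,194,304 = 1,024 × 1,024 × 4 = 2^10 × 2^10 × 2^2 = 2^22, so n = 22.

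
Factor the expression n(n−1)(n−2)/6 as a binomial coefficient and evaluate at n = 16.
C(n,3); C(16,3) = 560

Working:
n(n−1)(n−2)/6 = n!/(3!(n−3)!) = C(n,3). At n = 16: C(16,3) = 560.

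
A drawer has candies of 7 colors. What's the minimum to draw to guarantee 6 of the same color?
36
Worst case: 5 of each = 35. One more: 36.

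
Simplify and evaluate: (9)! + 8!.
403,200

Solution: (9)! + 8! = (9)·8! + 8! = (9+1)·8! = 10·8! = 403,200.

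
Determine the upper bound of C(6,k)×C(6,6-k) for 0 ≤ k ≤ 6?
C(6,k)·C(6,6-k) = C(6,k)², maximised at the centre k = 3: C(6,3)² = 400.
Final answer: 400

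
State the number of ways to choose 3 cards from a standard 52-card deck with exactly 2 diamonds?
3,042

Reasoning: 13 diamonds and 39 non-diamonds: C(13,2) × C(39,1) = 78 × 39 = 3,042.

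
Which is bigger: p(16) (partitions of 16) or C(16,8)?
C(16,8)

Working:
Pentagonal recurrence p(n) = p(n−1) + p(n−2) − p(n−5) − p(n−7) + …: p(16) = p(15) + p(14) − p(11) − p(9) + p(4) + p(1) = 176 + 135 − 56 − 30 + 5 + 1 = 231; C(16,8) = 12,870.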